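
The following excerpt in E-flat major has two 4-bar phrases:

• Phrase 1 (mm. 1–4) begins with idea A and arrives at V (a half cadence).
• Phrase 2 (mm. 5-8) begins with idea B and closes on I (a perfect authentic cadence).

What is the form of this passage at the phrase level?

contrasting period

Phrase 1 ends with a half cadence (weaker) and phrase 2 with a perfect authentic cadence (stronger): antecedent + consequent = a period.
The two phrases open with different material (A / B), so the period is contrasting.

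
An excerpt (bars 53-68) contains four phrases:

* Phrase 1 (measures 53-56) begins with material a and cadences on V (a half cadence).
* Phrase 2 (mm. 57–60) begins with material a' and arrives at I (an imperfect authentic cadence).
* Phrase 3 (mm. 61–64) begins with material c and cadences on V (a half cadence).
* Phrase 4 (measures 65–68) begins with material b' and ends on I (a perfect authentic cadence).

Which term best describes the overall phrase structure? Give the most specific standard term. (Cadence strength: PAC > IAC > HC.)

contrasting double period

Four phrases in two halves: the first half (measures 53–60) ends with an imperfect authentic cadence, the second (mm. 61–68) with a perfect authentic cadence — a large antecedent–consequent pair, i.e. a double period.
Phrase 3 begins with different material from phrase 1, making it contrasting.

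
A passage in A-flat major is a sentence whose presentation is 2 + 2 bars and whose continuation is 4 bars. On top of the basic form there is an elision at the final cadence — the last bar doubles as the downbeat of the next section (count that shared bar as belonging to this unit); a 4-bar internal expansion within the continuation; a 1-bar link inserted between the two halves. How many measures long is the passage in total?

Basic sentence: 2 + 2 + 4 = 8 bars.
8 (basic form) + 4 (internal expansion) + 1 (link) = 13.
The elision shares a bar with the next section but does not change this unit's count.

13 measures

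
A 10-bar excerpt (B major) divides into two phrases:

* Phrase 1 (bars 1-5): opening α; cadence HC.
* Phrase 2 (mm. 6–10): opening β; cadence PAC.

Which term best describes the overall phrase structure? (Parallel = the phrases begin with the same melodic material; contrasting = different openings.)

contrasting period

Phrase 1 ends with a half cadence (weaker) and phrase 2 with a perfect authentic cadence (stronger): antecedent + consequent = a period.
The two phrases open with different material (α / β), so the period is contrasting.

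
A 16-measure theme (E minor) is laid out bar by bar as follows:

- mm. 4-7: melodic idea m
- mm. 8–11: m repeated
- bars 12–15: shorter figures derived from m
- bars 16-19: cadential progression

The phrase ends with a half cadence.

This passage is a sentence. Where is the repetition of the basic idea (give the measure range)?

measures 8–11

The presentation of a sentence is the basic idea (bars 4–7) plus its repetition (mm. 8-11); the repetition of the basic idea is therefore mm. 8–11.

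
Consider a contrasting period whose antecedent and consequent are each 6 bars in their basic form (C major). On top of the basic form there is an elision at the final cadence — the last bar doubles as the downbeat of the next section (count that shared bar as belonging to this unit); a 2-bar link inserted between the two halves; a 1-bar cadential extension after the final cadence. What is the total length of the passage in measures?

Basic contrasting period: 6 + 6 = 12 bars.
12 (basic form) + 2 (link) + 1 (cadential extension) = 15.
The elision shares a bar with the next section but does not change this unit's count.

15 measures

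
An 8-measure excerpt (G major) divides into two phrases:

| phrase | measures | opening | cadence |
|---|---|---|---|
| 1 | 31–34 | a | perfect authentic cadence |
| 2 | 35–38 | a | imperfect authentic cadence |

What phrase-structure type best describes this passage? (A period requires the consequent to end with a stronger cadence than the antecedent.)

The second phrase closes with an imperfect authentic cadence, which is not stronger than the first phrase's perfect authentic cadence; without a weak→strong cadential pair there is no antecedent–consequent relationship, so this is a phrase group rather than a period.

phrase group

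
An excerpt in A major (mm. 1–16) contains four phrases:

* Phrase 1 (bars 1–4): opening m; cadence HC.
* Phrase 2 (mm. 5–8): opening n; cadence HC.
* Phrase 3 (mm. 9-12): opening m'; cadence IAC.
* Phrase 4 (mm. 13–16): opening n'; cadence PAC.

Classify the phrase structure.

Four phrases in two halves: the first half (bars 1–8) ends with a half cadence, the second (bars 9–16) with a perfect authentic cadence — a large antecedent–consequent pair, i.e. a double period.
Phrase 3 begins with the same material as phrase 1, making it parallel.

parallel double period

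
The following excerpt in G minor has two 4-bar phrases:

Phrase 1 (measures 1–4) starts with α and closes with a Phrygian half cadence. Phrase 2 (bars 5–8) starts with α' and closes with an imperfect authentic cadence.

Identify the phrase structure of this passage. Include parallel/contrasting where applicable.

Phrase 1 ends with a Phrygian half cadence (weaker) and phrase 2 with an imperfect authentic cadence (stronger): antecedent + consequent = a period.
The two phrases open with the same material (α / α'), so the period is parallel.

parallel period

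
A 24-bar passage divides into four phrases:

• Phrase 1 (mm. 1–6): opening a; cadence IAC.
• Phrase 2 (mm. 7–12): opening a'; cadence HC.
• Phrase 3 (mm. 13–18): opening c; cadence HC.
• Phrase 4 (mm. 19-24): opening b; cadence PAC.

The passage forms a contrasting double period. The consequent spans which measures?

In a double period the four phrases pair into a large antecedent (phrases 1–2, ending half cadence) and a large consequent (phrases 3–4, ending perfect authentic cadence). The consequent spans bars 13–24.

measures 13–24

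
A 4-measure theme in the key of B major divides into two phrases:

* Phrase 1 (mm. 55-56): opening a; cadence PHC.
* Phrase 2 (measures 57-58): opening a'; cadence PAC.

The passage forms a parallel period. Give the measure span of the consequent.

The antecedent is the phrase ending with the weaker cadence (Phrygian half cadence, phrase 1) and the consequent the one ending more conclusively (perfect authentic cadence, phrase 2); the consequent is measures 57–58.

measures 57–58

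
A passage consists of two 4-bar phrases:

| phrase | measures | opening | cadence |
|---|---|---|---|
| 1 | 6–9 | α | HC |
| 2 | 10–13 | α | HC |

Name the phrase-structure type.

Both phrases have the same opening (α) and the same cadence (half cadence): the second is a restatement, not a consequent, so this is a repeated phrase rather than a period.

repeated phrase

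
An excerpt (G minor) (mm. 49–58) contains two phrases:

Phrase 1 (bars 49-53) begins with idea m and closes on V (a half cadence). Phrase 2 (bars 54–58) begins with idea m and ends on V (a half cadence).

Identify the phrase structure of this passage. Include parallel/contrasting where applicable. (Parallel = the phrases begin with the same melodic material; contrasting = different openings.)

repeated phrase

Both phrases have the same opening (m) and the same cadence (half cadence): the second is a restatement, not a consequent, so this is a repeated phrase rather than a period.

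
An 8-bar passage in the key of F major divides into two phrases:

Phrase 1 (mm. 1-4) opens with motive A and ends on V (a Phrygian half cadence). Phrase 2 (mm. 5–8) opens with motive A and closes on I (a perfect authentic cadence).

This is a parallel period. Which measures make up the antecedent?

The phrase ending with the weaker cadence (Phrygian half cadence) is the antecedent; the one ending more conclusively (perfect authentic cadence) is the consequent. The antecedent is measures 1–4.

measures 1–4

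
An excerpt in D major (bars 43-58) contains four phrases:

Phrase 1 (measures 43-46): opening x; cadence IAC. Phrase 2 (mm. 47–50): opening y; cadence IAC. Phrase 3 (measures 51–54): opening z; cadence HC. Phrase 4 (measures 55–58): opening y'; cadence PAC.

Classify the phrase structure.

contrasting double period

Four phrases in two halves: the first half (mm. 43–50) ends with an imperfect authentic cadence, the second (measures 51–58) with a perfect authentic cadence — a large antecedent–consequent pair, i.e. a double period.
Phrase 3 begins with different material from phrase 1, making it contrasting.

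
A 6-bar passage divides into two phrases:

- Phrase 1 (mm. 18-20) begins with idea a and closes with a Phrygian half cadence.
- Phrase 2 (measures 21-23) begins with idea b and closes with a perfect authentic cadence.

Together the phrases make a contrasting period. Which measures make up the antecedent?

The phrase ending with the weaker cadence (Phrygian half cadence) is the antecedent; the one ending more conclusively (perfect authentic cadence) is the consequent. The antecedent is measures 18–20.

measures 18–20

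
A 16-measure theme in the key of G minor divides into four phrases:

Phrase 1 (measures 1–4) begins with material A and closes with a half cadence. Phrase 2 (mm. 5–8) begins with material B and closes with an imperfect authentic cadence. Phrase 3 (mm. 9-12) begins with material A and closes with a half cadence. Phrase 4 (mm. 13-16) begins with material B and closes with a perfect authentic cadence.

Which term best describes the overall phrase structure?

parallel double period

Four phrases in two halves: the first half (bars 1-8) ends with an imperfect authentic cadence, the second (measures 9–16) with a perfect authentic cadence — a large antecedent–consequent pair, i.e. a double period.
Phrase 3 begins with the same material as phrase 1, making it parallel.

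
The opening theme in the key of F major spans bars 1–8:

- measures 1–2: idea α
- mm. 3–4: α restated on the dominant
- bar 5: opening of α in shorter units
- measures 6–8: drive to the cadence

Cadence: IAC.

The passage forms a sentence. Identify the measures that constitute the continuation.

measures 5–8

After the presentation (bars 1–4), the continuation covers the fragmentation through the cadence: bars 5-8.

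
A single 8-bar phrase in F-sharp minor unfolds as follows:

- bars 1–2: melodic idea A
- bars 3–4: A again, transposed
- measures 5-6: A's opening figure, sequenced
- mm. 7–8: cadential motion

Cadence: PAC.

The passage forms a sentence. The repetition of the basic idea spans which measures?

measures 3–4

The presentation of a sentence is the basic idea (bars 1–2) plus its repetition (measures 3-4); the repetition of the basic idea is therefore bars 3–4.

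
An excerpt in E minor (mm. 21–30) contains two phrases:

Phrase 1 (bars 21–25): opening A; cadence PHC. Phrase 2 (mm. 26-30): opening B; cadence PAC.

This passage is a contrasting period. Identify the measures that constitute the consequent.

The antecedent is the phrase ending with the weaker cadence (Phrygian half cadence, phrase 1) and the consequent the one ending more conclusively (perfect authentic cadence, phrase 2); the consequent is bars 26–30.

measures 26–30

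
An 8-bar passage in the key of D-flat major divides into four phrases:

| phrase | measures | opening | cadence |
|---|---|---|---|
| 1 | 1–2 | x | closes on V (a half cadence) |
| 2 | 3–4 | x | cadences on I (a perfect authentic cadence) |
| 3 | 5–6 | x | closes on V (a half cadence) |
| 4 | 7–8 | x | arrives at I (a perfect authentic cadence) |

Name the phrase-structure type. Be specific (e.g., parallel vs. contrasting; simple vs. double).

repeated period

The cadence pattern HC–PAC–HC–PAC is weak–strong twice, and phrases 3–4 restate phrases 1–2: a period heard twice, not a double period (which would end weakly at phrase 2).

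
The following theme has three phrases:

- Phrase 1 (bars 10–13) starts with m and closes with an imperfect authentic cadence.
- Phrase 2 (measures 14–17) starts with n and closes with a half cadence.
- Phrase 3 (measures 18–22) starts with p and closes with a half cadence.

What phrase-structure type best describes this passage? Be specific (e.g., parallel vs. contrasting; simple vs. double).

phrase group

The final phrase closes with a half cadence, which is not stronger than the preceding half cadence; the 3 phrases lack an overall antecedent–consequent design and so form a phrase group.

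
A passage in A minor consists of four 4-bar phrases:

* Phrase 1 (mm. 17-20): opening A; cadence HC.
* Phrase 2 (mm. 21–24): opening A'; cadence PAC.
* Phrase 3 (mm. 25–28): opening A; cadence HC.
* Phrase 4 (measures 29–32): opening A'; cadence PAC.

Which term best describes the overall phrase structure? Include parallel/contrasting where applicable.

The cadence pattern HC–PAC–HC–PAC is weak–strong twice, and phrases 3–4 restate phrases 1–2: a period heard twice, not a double period (which would end weakly at phrase 2).

repeated period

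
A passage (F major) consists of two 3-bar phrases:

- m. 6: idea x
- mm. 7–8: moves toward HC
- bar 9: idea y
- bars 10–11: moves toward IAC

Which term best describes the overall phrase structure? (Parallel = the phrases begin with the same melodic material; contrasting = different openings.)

contrasting period

Phrase 1 ends with a half cadence (weaker) and phrase 2 with an imperfect authentic cadence (stronger): antecedent + consequent = a period.
The two phrases open with different material (x / y), so the period is contrasting.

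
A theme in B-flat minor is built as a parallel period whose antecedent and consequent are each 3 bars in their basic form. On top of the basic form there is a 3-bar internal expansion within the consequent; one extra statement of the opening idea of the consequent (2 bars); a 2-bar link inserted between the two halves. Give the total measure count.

Basic parallel period: 3 + 3 = 6 bars.
6 (basic form) + 3 (internal expansion) + 2 (extra statement) + 2 (link) = 13.

13 measures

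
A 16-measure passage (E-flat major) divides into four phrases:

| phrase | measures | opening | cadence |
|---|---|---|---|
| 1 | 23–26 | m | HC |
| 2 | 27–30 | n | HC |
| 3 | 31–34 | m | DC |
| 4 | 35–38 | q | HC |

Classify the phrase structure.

Phrase 4 ends with a half cadence, no stronger than phrase 2's half cadence, so the four phrases do not form a double period; nor do phrases 3–4 duplicate 1–2, so it is not a repeated period. With no phrase reaching a conclusive cadence, the passage is a phrase group.

phrase group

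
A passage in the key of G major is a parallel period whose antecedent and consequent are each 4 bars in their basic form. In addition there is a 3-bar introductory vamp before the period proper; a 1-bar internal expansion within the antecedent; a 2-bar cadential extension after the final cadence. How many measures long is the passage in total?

14 measures

Basic parallel period: 4 + 4 = 8 bars.
8 (basic form) + 3 (introduction) + 1 (internal expansion) + 2 (cadential extension) = 14.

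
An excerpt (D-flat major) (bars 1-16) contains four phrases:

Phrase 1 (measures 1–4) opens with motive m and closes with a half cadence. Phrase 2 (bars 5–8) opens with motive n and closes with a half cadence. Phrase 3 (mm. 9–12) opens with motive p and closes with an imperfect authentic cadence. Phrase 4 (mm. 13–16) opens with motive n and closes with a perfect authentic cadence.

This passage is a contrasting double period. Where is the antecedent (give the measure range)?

In a double period the four phrases pair into a large antecedent (phrases 1–2, ending half cadence) and a large consequent (phrases 3–4, ending perfect authentic cadence). The antecedent spans measures 1-8.

measures 1–8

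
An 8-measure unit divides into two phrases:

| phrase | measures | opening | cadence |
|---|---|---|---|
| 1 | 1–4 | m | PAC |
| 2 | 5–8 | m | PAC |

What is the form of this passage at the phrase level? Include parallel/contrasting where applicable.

repeated phrase

Both phrases have the same opening (m) and the same cadence (perfect authentic cadence): the second is a restatement, not a consequent, so this is a repeated phrase rather than a period.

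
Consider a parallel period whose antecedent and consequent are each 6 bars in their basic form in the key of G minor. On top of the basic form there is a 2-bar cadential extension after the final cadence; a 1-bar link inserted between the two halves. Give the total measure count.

15 measures

Basic parallel period: 6 + 6 = 12 bars.
12 (basic form) + 2 (cadential extension) + 1 (link) = 15.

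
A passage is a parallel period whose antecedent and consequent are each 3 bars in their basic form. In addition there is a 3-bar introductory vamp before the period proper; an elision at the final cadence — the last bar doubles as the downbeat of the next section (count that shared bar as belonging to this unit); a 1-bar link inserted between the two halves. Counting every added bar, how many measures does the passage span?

10 measures

Basic parallel period: 3 + 3 = 6 bars.
6 (basic form) + 3 (introduction) + 1 (link) = 10.
The elision shares a bar with the next section but does not change this unit's count.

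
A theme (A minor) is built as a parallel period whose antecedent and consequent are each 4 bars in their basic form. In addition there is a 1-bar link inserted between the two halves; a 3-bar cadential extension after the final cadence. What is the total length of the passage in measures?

Basic parallel period: 4 + 4 = 8 bars.
8 (basic form) + 1 (link) + 3 (cadential extension) = 12.

12 measures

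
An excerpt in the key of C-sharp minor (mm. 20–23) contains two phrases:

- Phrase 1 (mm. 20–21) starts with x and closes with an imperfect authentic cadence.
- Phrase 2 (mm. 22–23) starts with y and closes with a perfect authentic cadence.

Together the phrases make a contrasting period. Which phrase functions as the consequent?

The phrase ending with the weaker cadence (imperfect authentic cadence) is the antecedent; the one ending more conclusively (perfect authentic cadence) is the consequent. The consequent is phrase 2.

phrase 2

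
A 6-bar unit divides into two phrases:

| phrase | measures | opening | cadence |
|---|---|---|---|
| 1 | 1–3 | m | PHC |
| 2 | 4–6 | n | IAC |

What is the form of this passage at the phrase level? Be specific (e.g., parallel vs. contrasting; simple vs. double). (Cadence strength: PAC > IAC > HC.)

Phrase 1 ends with a Phrygian half cadence (weaker) and phrase 2 with an imperfect authentic cadence (stronger): antecedent + consequent = a period.
The two phrases open with different material (m / n), so the period is contrasting.

contrasting period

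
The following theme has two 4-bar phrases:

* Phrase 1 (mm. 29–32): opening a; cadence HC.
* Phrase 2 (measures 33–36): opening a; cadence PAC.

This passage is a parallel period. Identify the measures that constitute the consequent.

measures 33–36

The antecedent is the phrase ending with the weaker cadence (half cadence, phrase 1) and the consequent the one ending more conclusively (perfect authentic cadence, phrase 2); the consequent is mm. 33-36.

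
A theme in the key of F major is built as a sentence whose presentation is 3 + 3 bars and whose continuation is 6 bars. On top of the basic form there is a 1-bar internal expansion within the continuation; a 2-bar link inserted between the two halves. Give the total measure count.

15 measures

Basic sentence: 3 + 3 + 6 = 12 bars.
12 (basic form) + 1 (internal expansion) + 2 (link) = 15.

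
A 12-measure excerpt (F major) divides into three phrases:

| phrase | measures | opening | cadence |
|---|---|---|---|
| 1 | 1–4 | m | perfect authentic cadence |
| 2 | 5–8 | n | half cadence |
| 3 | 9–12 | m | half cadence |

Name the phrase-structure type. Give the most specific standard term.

The final phrase closes with a half cadence, which is not stronger than the preceding half cadence; the 3 phrases lack an overall antecedent–consequent design and so form a phrase group.

phrase group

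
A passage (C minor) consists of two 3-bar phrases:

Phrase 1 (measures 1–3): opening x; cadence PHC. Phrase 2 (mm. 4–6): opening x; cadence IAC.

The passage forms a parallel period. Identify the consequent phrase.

phrase 2

The phrase ending with the weaker cadence (Phrygian half cadence) is the antecedent; the one ending more conclusively (imperfect authentic cadence) is the consequent. The consequent is phrase 2.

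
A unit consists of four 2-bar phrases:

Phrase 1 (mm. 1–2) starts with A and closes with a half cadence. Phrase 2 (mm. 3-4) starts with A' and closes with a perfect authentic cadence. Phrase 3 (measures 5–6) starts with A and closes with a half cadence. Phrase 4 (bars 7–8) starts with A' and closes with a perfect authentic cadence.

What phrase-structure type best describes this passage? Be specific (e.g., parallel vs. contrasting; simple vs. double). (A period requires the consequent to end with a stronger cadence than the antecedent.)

The cadence pattern HC–PAC–HC–PAC is weak–strong twice, and phrases 3–4 restate phrases 1–2: a period heard twice, not a double period (which would end weakly at phrase 2).

repeated period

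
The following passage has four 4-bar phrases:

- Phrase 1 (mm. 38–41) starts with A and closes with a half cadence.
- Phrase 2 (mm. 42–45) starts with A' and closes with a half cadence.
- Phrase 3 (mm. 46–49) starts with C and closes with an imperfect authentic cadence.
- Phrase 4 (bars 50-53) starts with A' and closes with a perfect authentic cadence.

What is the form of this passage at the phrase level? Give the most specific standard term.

contrasting double period

Four phrases in two halves: the first half (mm. 38–45) ends with a half cadence, the second (measures 46–53) with a perfect authentic cadence — a large antecedent–consequent pair, i.e. a double period.
Phrase 3 begins with different material from phrase 1, making it contrasting.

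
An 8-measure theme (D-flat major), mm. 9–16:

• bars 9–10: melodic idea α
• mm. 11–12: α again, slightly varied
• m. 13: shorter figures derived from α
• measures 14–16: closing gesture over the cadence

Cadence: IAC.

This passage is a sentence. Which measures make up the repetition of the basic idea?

measures 11–12

The presentation of a sentence is the basic idea (bars 9–10) plus its repetition (mm. 11–12); the repetition of the basic idea is therefore measures 11-12.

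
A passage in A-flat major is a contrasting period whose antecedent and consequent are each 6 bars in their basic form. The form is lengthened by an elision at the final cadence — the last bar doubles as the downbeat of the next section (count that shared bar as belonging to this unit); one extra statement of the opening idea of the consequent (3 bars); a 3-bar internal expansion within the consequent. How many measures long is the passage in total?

Basic contrasting period: 6 + 6 = 12 bars.
12 (basic form) + 3 (extra statement) + 3 (internal expansion) = 18.
The elision shares a bar with the next section but does not change this unit's count.

18 measures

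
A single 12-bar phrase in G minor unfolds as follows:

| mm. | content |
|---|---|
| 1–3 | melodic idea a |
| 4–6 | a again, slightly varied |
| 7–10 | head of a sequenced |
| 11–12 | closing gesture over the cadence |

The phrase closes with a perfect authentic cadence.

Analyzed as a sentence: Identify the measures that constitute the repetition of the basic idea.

measures 4–6

The presentation of a sentence is the basic idea (mm. 1-3) plus its repetition (mm. 4-6); the repetition of the basic idea is therefore mm. 4–6.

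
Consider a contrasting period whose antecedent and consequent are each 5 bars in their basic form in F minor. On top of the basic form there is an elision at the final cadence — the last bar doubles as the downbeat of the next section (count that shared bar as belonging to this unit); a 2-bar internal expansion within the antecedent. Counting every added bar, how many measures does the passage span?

Basic contrasting period: 5 + 5 = 10 bars.
10 (basic form) + 2 (internal expansion) = 12.
The elision shares a bar with the next section but does not change this unit's count.

12 measures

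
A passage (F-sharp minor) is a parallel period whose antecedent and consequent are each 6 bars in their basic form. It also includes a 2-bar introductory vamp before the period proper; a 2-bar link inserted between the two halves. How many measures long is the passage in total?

16 measures

Basic parallel period: 6 + 6 = 12 bars.
12 (basic form) + 2 (introduction) + 2 (link) = 16.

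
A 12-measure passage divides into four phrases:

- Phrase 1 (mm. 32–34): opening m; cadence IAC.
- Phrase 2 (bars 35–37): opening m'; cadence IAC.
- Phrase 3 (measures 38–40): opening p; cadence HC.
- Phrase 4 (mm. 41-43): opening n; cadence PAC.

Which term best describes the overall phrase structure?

Four phrases in two halves: the first half (mm. 32–37) ends with an imperfect authentic cadence, the second (measures 38–43) with a perfect authentic cadence — a large antecedent–consequent pair, i.e. a double period.
Phrase 3 begins with different material from phrase 1, making it contrasting.

contrasting double period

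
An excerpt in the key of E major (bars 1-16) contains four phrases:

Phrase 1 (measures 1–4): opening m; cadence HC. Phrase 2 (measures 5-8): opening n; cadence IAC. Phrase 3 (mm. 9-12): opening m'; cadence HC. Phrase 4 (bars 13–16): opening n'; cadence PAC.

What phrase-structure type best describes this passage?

parallel double period

Four phrases in two halves: the first half (mm. 1-8) ends with an imperfect authentic cadence, the second (mm. 9–16) with a perfect authentic cadence — a large antecedent–consequent pair, i.e. a double period.
Phrase 3 begins with the same material as phrase 1, making it parallel.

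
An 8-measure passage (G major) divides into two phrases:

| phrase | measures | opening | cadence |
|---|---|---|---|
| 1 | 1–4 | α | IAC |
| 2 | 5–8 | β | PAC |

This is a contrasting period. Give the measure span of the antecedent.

measures 1–4

The phrase ending with the weaker cadence (imperfect authentic cadence) is the antecedent; the one ending more conclusively (perfect authentic cadence) is the consequent. The antecedent is measures 1–4.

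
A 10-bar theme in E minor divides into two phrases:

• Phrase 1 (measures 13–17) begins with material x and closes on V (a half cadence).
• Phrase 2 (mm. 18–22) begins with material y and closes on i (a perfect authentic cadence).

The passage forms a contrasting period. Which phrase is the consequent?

The phrase ending with the weaker cadence (half cadence) is the antecedent; the one ending more conclusively (perfect authentic cadence) is the consequent. The consequent is phrase 2.

phrase 2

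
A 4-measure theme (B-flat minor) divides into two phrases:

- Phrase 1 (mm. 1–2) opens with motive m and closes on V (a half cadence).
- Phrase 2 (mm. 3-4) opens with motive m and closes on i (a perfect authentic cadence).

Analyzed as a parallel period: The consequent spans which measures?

The antecedent is the phrase ending with the weaker cadence (half cadence, phrase 1) and the consequent the one ending more conclusively (perfect authentic cadence, phrase 2); the consequent is bars 3–4.

measures 3–4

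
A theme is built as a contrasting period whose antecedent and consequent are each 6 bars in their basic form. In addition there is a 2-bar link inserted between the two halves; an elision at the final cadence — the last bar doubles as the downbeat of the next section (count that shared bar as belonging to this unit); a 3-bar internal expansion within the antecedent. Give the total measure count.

17 measures

Basic contrasting period: 6 + 6 = 12 bars.
12 (basic form) + 2 (link) + 3 (internal expansion) = 17.
The elision shares a bar with the next section but does not change this unit's count.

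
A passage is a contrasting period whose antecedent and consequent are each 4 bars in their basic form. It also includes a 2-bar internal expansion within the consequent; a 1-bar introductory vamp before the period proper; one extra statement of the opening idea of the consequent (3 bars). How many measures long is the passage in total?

14 measures

Basic contrasting period: 4 + 4 = 8 bars.
8 (basic form) + 2 (internal expansion) + 1 (introduction) + 3 (extra statement) = 14.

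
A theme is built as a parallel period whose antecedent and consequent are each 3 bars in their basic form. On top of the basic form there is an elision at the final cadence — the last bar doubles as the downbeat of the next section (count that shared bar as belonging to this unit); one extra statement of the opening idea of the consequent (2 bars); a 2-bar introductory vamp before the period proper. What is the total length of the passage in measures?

Basic parallel period: 3 + 3 = 6 bars.
6 (basic form) + 2 (extra statement) + 2 (introduction) = 10.
The elision shares a bar with the next section but does not change this unit's count.

10 measures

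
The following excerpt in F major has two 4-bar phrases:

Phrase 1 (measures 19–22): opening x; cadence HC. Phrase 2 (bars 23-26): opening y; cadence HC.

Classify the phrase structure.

phrase group

The second phrase closes with a half cadence, which is not stronger than the first phrase's half cadence; without a weak→strong cadential pair there is no antecedent–consequent relationship, so this is a phrase group rather than a period.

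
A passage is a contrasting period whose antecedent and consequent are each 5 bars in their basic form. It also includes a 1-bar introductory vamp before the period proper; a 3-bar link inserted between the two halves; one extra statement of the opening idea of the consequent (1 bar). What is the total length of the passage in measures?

Basic contrasting period: 5 + 5 = 10 bars.
10 (basic form) + 1 (introduction) + 3 (link) + 1 (extra statement) = 15.

15 measures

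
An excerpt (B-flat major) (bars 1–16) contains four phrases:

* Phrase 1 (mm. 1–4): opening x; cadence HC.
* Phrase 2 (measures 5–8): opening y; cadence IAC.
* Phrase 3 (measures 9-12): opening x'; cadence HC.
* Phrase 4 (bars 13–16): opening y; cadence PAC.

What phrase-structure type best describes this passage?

Four phrases in two halves: the first half (mm. 1–8) ends with an imperfect authentic cadence, the second (mm. 9–16) with a perfect authentic cadence — a large antecedent–consequent pair, i.e. a double period.
Phrase 3 begins with the same material as phrase 1, making it parallel.

parallel double period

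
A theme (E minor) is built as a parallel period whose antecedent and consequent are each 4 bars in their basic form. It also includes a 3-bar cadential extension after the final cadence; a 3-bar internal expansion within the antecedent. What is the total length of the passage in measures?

Basic parallel period: 4 + 4 = 8 bars.
8 (basic form) + 3 (cadential extension) + 3 (internal expansion) = 14.

14 measures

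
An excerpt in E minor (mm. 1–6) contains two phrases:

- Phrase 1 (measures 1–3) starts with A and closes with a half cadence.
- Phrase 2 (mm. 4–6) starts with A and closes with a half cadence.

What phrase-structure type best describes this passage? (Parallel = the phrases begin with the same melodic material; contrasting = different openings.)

Both phrases have the same opening (A) and the same cadence (half cadence): the second is a restatement, not a consequent, so this is a repeated phrase rather than a period.

repeated phrase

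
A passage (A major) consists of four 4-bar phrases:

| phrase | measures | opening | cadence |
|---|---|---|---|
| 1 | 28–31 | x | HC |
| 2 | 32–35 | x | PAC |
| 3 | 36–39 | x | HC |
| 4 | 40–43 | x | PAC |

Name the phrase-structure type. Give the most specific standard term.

repeated period

The cadence pattern HC–PAC–HC–PAC is weak–strong twice, and phrases 3–4 restate phrases 1–2: a period heard twice, not a double period (which would end weakly at phrase 2).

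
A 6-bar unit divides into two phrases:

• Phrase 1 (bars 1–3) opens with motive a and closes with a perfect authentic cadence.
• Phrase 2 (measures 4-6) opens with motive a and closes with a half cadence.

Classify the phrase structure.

The second phrase closes with a half cadence, which is not stronger than the first phrase's perfect authentic cadence; without a weak→strong cadential pair there is no antecedent–consequent relationship, so this is a phrase group rather than a period.

phrase group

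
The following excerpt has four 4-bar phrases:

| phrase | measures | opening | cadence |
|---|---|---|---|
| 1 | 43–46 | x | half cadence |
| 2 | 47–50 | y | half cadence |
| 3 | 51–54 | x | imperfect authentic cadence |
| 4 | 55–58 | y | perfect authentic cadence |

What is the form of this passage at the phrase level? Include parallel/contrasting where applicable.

parallel double period

Four phrases in two halves: the first half (measures 43–50) ends with a half cadence, the second (measures 51-58) with a perfect authentic cadence — a large antecedent–consequent pair, i.e. a double period.
Phrase 3 begins with the same material as phrase 1, making it parallel.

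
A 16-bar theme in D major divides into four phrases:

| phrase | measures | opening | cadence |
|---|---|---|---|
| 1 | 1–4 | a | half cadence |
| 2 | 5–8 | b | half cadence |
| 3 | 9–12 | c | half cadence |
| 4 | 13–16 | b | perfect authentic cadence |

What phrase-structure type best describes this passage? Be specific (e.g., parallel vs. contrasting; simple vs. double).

contrasting double period

Four phrases in two halves: the first half (measures 1-8) ends with a half cadence, the second (mm. 9–16) with a perfect authentic cadence — a large antecedent–consequent pair, i.e. a double period.
Phrase 3 begins with different material from phrase 1, making it contrasting.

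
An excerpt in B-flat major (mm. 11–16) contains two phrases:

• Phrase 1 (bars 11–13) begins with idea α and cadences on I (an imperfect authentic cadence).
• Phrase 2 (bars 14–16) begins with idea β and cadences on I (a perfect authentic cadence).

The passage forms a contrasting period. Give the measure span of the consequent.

measures 14–16

The phrase ending with the weaker cadence (imperfect authentic cadence) is the antecedent; the one ending more conclusively (perfect authentic cadence) is the consequent. The consequent is measures 14–16.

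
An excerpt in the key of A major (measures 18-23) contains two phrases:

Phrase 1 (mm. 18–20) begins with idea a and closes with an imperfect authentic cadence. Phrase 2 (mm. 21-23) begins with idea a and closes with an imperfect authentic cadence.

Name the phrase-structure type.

Both phrases have the same opening (a) and the same cadence (imperfect authentic cadence): the second is a restatement, not a consequent, so this is a repeated phrase rather than a period.

repeated phrase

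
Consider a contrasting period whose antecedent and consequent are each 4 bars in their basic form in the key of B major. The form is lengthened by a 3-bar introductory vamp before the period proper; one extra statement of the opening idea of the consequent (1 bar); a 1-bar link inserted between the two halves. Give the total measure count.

13 measures

Basic contrasting period: 4 + 4 = 8 bars.
8 (basic form) + 3 (introduction) + 1 (extra statement) + 1 (link) = 13.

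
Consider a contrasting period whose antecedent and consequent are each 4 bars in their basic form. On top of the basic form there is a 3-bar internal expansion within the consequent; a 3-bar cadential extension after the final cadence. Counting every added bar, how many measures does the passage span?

14 measures

Basic contrasting period: 4 + 4 = 8 bars.
8 (basic form) + 3 (internal expansion) + 3 (cadential extension) = 14.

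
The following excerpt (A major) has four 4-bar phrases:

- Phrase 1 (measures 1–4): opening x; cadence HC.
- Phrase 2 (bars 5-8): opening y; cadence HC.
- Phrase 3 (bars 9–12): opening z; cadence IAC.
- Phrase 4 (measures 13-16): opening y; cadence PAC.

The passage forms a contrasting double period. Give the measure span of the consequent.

measures 9–16

In a double period the first pair of phrases (ending half cadence) is the large antecedent and the second pair (ending perfect authentic cadence) is the large consequent; the consequent is measures 9–16.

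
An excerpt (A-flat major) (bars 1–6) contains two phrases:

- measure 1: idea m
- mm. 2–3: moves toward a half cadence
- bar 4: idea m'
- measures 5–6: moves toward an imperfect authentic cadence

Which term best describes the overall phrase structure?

Phrase 1 ends with a half cadence (weaker) and phrase 2 with an imperfect authentic cadence (stronger): antecedent + consequent = a period.
The two phrases open with the same material (m / m'), so the period is parallel.

parallel period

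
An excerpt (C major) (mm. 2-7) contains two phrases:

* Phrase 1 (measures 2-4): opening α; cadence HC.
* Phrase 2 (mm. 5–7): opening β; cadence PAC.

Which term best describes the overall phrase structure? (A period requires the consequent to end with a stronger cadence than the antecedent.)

contrasting period

Phrase 1 ends with a half cadence (weaker) and phrase 2 with a perfect authentic cadence (stronger): antecedent + consequent = a period.
The two phrases open with different material (α / β), so the period is contrasting.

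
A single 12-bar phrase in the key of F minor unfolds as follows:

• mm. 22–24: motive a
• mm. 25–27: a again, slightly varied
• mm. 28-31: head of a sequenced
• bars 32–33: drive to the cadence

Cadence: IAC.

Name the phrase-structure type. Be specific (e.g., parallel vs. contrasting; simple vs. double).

sentence

Basic idea (mm. 22–24) + its repetition (mm. 25–27) form the presentation; fragmentation and cadence (measures 28-33) form the continuation — the 12-bar whole is a sentence.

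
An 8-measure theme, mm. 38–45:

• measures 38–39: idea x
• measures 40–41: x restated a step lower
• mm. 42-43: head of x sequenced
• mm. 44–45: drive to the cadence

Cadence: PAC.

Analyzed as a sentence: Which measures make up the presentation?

measures 38–41

The presentation of a sentence is the basic idea (mm. 38–39) plus its repetition (bars 40–41); the presentation is therefore measures 38–41.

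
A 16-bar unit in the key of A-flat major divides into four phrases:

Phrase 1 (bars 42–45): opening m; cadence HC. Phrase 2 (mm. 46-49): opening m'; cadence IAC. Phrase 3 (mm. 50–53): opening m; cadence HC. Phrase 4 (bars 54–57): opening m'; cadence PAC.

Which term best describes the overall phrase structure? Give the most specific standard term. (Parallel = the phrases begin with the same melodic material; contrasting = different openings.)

Four phrases in two halves: the first half (mm. 42–49) ends with an imperfect authentic cadence, the second (measures 50–57) with a perfect authentic cadence — a large antecedent–consequent pair, i.e. a double period.
Phrase 3 begins with the same material as phrase 1, making it parallel.

parallel double period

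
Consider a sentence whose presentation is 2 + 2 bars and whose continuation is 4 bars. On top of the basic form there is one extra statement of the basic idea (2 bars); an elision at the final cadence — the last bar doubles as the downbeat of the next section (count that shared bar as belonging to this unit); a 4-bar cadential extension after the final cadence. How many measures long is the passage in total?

Basic sentence: 2 + 2 + 4 = 8 bars.
8 (basic form) + 2 (extra statement) + 4 (cadential extension) = 14.
The elision shares a bar with the next section but does not change this unit's count.

14 measures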